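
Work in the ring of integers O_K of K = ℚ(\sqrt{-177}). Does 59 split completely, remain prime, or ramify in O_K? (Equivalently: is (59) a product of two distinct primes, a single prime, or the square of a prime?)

ramified

d = -177 ≡ 3 (mod 4), so O_K = ℤ[√-177] and disc(K) = 4d = -708.
59 divides disc(K) = -708, so 59 ramifies.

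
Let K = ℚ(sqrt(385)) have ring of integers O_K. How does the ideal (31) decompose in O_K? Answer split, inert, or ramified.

remains prime (inert)

Since 385 ≡ 1 mod 4, the ring of integers is ℤ[(1+√385)/2] with discriminant 385.
Since gcd(31, 385) = 1 the prime 31 does not ramify.
(385/31) = 13^15 mod 31 = 30, giving Legendre symbol -1.
Legendre symbol -1 ⇒ 31 is inert.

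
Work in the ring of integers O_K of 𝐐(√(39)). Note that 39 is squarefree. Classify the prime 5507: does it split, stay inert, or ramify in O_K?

Since 39 ≢ 1 mod 4, the ring of integers is ℤ[√39] with discriminant 4·39 = 156.
5507 ∤ 156, so 5507 is unramified.
(39/5507) = 39^2753 mod 5507 = 5506, giving Legendre symbol -1.
(39/5507) = -1, so 5507 is inert.

p is inert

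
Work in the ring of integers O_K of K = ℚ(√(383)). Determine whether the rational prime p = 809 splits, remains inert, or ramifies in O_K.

d = 383 ≡ 3 (mod 4), so O_K = ℤ[√383] and disc(K) = 4d = 1532.
disc(K) = 1532 is not divisible by 809; 809 is unramified.
(383/809) = 383^404 mod 809 = 1, giving Legendre symbol 1.
Legendre symbol 1 ⇒ 809 is split.

809 splits in O_K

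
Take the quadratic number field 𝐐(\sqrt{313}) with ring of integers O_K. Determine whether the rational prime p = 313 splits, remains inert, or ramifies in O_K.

p ramifies

313 mod 4 = 1, hence disc K = 313 and O_K = ℤ[(1+√313)/2].
313 divides disc(K) = 313, so 313 ramifies.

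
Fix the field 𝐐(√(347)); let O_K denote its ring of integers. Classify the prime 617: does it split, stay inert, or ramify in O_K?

split

347 mod 4 = 3, hence disc K = 4·347 = 1388 and O_K = ℤ[√347].
617 ∤ 1388, so 617 is unramified.
Legendre symbol by Euler's criterion: (347/617) ≡ 347^308 ≡ 1 (mod 617), i.e. (347/617) = 1.
d is a quadratic residue mod p, hence 617 splits in O_K.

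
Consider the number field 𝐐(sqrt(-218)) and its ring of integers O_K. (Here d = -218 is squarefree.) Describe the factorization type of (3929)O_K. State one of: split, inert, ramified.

split — (3929) = 𝔭₁𝔭₂ with 𝔭₁ ≠ 𝔭₂

d = -218 ≡ 2 (mod 4), so O_K = ℤ[√-218] and disc(K) = 4d = -872.
3929 ∤ -872, so 3929 is unramified.
(-218/3929) = 3711^1964 mod 3929 = 1, giving Legendre symbol 1.
Legendre symbol 1 ⇒ 3929 is split.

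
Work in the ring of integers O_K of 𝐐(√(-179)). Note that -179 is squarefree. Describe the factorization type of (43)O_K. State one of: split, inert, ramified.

p splits

d = -179 ≡ 1 (mod 4), so O_K = ℤ[(1+√-179)/2] and disc(K) = d = -179.
disc(K) = -179 is not divisible by 43; 43 is unramified.
(-179/43) = 36^21 mod 43 = 1, giving Legendre symbol 1.
Legendre symbol 1 ⇒ 43 is split.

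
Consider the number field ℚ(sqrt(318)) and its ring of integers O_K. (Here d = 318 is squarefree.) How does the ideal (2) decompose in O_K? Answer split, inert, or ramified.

p ramifies

d = 318 ≡ 2 (mod 4), so O_K = ℤ[√318] and disc(K) = 4d = 1272.
2 divides disc(K) = 1272, so 2 ramifies.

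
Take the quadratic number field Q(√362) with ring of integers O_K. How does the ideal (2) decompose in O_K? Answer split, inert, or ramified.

d = 362 ≡ 2 (mod 4), so O_K = ℤ[√362] and disc(K) = 4d = 1448.
2 divides disc(K) = 1448, so 2 ramifies.

2 is ramified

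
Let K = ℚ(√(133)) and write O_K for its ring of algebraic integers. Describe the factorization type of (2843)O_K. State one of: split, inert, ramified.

Since 133 ≡ 1 mod 4, the ring of integers is ℤ[(1+√133)/2] with discriminant 133.
2843 ∤ 133, so 2843 is unramified.
Euler's criterion: 133^1421 mod 2843 = 2842. Thus (133|2843) = -1.
d is a non-residue mod p, hence 2843 remains inert in O_K.

inert — (2843) stays prime in O_K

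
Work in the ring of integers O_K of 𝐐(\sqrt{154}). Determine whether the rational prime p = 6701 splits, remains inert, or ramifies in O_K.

d = 154 ≡ 2 (mod 4), so O_K = ℤ[√154] and disc(K) = 4d = 616.
Since gcd(6701, 616) = 1 the prime 6701 does not ramify.
Compute (154/6701) via Euler: 154^((6701-1)/2) mod 6701 = 1, so (154/6701) = 1.
d is a quadratic residue mod p, hence 6701 splits in O_K.

p splits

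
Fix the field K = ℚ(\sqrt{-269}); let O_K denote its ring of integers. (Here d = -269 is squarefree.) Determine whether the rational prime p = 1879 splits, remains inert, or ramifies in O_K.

inert — (1879) stays prime in O_K

d = -269 ≡ 3 (mod 4), so O_K = ℤ[√-269] and disc(K) = 4d = -1076.
disc(K) = -1076 is not divisible by 1879; 1879 is unramified.
Legendre symbol by Euler's criterion: (-269/1879) ≡ (-269)^939 ≡ 1878 (mod 1879), i.e. (-269/1879) = -1.
(-269/1879) = -1, so 1879 is inert.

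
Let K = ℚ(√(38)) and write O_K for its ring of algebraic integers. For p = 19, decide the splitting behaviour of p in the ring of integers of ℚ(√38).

38 mod 4 = 2, hence disc K = 4·38 = 152 and O_K = ℤ[√38].
Ramification test: 19 | 152. The prime 19 ramifies in K.

p ramifies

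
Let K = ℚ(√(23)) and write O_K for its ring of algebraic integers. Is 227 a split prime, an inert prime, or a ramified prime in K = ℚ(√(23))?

Since 23 ≢ 1 mod 4, the ring of integers is ℤ[√23] with discriminant 4·23 = 92.
disc(K) = 92 is not divisible by 227; 227 is unramified.
Legendre symbol by Euler's criterion: (23/227) ≡ 23^113 ≡ 1 (mod 227), i.e. (23/227) = 1.
Legendre symbol 1 ⇒ 227 is split.

split — (227) = 𝔭₁𝔭₂ with 𝔭₁ ≠ 𝔭₂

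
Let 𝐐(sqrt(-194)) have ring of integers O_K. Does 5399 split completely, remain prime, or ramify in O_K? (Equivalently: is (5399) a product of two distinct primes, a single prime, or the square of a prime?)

remains prime (inert)

d = -194 ≡ 2 (mod 4), so O_K = ℤ[√-194] and disc(K) = 4d = -776.
disc(K) = -776 is not divisible by 5399; 5399 is unramified.
Legendre symbol by Euler's criterion: (-194/5399) ≡ (-194)^2699 ≡ 5398 (mod 5399), i.e. (-194/5399) = -1.
(-194/5399) = -1, so 5399 is inert.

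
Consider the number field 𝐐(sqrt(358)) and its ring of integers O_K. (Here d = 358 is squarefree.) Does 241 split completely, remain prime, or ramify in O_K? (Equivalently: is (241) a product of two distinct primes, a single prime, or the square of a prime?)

241 remains inert

Since 358 ≢ 1 mod 4, the ring of integers is ℤ[√358] with discriminant 4·358 = 1432.
disc(K) = 1432 is not divisible by 241; 241 is unramified.
Compute (358/241) via Euler: 117^((241-1)/2) mod 241 = 240, so (358/241) = -1.
Legendre symbol -1 ⇒ 241 is inert.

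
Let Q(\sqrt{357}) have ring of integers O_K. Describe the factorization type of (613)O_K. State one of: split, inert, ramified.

p splits

d = 357 ≡ 1 (mod 4), so O_K = ℤ[(1+√357)/2] and disc(K) = d = 357.
Since gcd(613, 357) = 1 the prime 613 does not ramify.
Euler's criterion: 357^306 mod 613 = 1. Thus (357|613) = 1.
d is a quadratic residue mod p, hence 613 splits in O_K.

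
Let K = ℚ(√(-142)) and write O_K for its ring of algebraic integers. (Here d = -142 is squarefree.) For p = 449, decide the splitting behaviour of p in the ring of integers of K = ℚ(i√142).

d = -142 ≡ 2 (mod 4), so O_K = ℤ[√-142] and disc(K) = 4d = -568.
disc(K) = -568 is not divisible by 449; 449 is unramified.
Compute (-142/449) via Euler: 307^((449-1)/2) mod 449 = 448, so (-142/449) = -1.
(-142/449) = -1, so 449 is inert.

p is inert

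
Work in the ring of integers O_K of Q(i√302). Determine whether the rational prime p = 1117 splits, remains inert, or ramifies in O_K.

p splits

-302 mod 4 = 2, hence disc K = 4·(-302) = -1208 and O_K = ℤ[√-302].
1117 ∤ -1208, so 1117 is unramified.
(-302/1117) = 815^558 mod 1117 = 1, giving Legendre symbol 1.
(-302/1117) = 1, so 1117 splits.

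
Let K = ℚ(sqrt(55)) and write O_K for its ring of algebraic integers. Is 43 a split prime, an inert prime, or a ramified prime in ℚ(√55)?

55 mod 4 = 3, hence disc K = 4·55 = 220 and O_K = ℤ[√55].
Since gcd(43, 220) = 1 the prime 43 does not ramify.
Euler's criterion: 55^21 mod 43 = 42. Thus (55|43) = -1.
(55/43) = -1, so 43 is inert.

remains prime (inert)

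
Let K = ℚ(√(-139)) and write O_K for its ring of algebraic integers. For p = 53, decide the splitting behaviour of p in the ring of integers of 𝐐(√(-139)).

-139 mod 4 = 1, hence disc K = -139 and O_K = ℤ[(1+√-139)/2].
disc(K) = -139 is not divisible by 53; 53 is unramified.
Compute (-139/53) via Euler: 20^((53-1)/2) mod 53 = 52, so (-139/53) = -1.
d is a non-residue mod p, hence 53 remains inert in O_K.

inert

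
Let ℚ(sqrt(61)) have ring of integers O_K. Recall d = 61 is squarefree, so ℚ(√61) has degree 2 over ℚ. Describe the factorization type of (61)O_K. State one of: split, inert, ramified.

d = 61 ≡ 1 (mod 4), so O_K = ℤ[(1+√61)/2] and disc(K) = d = 61.
Ramification test: 61 | 61. The prime 61 ramifies in K.

p ramifies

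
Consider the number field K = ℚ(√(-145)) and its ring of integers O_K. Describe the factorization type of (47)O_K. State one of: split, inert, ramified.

p is inert

-145 mod 4 = 3, hence disc K = 4·(-145) = -580 and O_K = ℤ[√-145].
disc(K) = -580 is not divisible by 47; 47 is unramified.
Euler's criterion: (-145)^23 mod 47 = 46. Thus (-145|47) = -1.
Legendre symbol -1 ⇒ 47 is inert.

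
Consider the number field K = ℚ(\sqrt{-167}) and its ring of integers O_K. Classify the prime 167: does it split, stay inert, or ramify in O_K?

d = -167 ≡ 1 (mod 4), so O_K = ℤ[(1+√-167)/2] and disc(K) = d = -167.
disc(K) = -167 = 167·(-1), so p = 167 is ramified.

ramified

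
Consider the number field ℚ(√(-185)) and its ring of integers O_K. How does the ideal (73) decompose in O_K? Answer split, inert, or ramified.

-185 mod 4 = 3, hence disc K = 4·(-185) = -740 and O_K = ℤ[√-185].
Since gcd(73, -740) = 1 the prime 73 does not ramify.
Euler's criterion: (-185)^36 mod 73 = 72. Thus (-185|73) = -1.
Legendre symbol -1 ⇒ 73 is inert.

p is inert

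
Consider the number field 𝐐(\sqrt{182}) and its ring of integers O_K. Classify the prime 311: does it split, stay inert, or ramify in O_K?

splits completely

182 mod 4 = 2, hence disc K = 4·182 = 728 and O_K = ℤ[√182].
Since gcd(311, 728) = 1 the prime 311 does not ramify.
Euler's criterion: 182^155 mod 311 = 1. Thus (182|311) = 1.
d is a quadratic residue mod p, hence 311 splits in O_K.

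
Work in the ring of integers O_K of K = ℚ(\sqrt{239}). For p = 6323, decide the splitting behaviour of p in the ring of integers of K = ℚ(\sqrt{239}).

p is inert

239 mod 4 = 3, hence disc K = 4·239 = 956 and O_K = ℤ[√239].
6323 ∤ 956, so 6323 is unramified.
(239/6323) = 239^3161 mod 6323 = 6322, giving Legendre symbol -1.
d is a non-residue mod p, hence 6323 remains inert in O_K.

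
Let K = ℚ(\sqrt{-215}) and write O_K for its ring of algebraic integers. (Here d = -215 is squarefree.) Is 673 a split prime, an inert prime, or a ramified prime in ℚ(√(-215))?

Since -215 ≡ 1 mod 4, the ring of integers is ℤ[(1+√-215)/2] with discriminant -215.
Since gcd(673, -215) = 1 the prime 673 does not ramify.
Euler's criterion: (-215)^336 mod 673 = 1. Thus (-215|673) = 1.
(-215/673) = 1, so 673 splits.

split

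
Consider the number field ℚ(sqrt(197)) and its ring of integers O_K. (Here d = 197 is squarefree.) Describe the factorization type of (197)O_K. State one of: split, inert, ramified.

Since 197 ≡ 1 mod 4, the ring of integers is ℤ[(1+√197)/2] with discriminant 197.
197 divides disc(K) = 197, so 197 ramifies.

ramified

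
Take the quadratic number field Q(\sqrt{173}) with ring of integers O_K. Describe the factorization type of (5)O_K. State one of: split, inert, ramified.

remains prime (inert)

173 mod 4 = 1, hence disc K = 173 and O_K = ℤ[(1+√173)/2].
Since gcd(5, 173) = 1 the prime 5 does not ramify.
Euler's criterion: 173^2 mod 5 = 4. Thus (173|5) = -1.
d is a non-residue mod p, hence 5 remains inert in O_K.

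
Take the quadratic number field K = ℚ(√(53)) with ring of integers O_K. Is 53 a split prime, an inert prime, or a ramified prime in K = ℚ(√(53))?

Since 53 ≡ 1 mod 4, the ring of integers is ℤ[(1+√53)/2] with discriminant 53.
disc(K) = 53 = 53·1, so p = 53 is ramified.

53 is ramified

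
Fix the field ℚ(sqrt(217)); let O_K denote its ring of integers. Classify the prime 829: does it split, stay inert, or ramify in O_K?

Since 217 ≡ 1 mod 4, the ring of integers is ℤ[(1+√217)/2] with discriminant 217.
829 ∤ 217, so 829 is unramified.
Euler's criterion: 217^414 mod 829 = 1. Thus (217|829) = 1.
(217/829) = 1, so 829 splits.

p splits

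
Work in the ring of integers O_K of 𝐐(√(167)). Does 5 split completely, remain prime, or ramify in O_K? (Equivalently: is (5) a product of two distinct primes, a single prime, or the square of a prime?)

remains prime (inert)

167 mod 4 = 3, hence disc K = 4·167 = 668 and O_K = ℤ[√167].
5 ∤ 668, so 5 is unramified.
Euler's criterion: 167^2 mod 5 = 4. Thus (167|5) = -1.
d is a non-residue mod p, hence 5 remains inert in O_K.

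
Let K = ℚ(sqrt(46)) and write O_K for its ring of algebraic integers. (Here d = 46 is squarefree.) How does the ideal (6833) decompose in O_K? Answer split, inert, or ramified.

Since 46 ≢ 1 mod 4, the ring of integers is ℤ[√46] with discriminant 4·46 = 184.
6833 ∤ 184, so 6833 is unramified.
(46/6833) = 46^3416 mod 6833 = 1, giving Legendre symbol 1.
d is a quadratic residue mod p, hence 6833 splits in O_K.

split — (6833) = 𝔭₁𝔭₂ with 𝔭₁ ≠ 𝔭₂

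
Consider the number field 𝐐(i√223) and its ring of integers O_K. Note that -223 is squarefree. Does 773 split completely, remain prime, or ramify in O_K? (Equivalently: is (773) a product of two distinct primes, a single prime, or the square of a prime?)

Since -223 ≡ 1 mod 4, the ring of integers is ℤ[(1+√-223)/2] with discriminant -223.
Since gcd(773, -223) = 1 the prime 773 does not ramify.
Legendre symbol by Euler's criterion: (-223/773) ≡ (-223)^386 ≡ 772 (mod 773), i.e. (-223/773) = -1.
d is a non-residue mod p, hence 773 remains inert in O_K.

inert — (773) stays prime in O_K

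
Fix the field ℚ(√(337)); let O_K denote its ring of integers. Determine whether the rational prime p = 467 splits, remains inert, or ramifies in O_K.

337 mod 4 = 1, hence disc K = 337 and O_K = ℤ[(1+√337)/2].
disc(K) = 337 is not divisible by 467; 467 is unramified.
(337/467) = 337^233 mod 467 = 466, giving Legendre symbol -1.
Legendre symbol -1 ⇒ 467 is inert.

inert — (467) stays prime in O_K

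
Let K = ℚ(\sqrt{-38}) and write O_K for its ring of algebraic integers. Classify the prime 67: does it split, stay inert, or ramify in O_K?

67 splits in O_K

-38 mod 4 = 2, hence disc K = 4·(-38) = -152 and O_K = ℤ[√-38].
Since gcd(67, -152) = 1 the prime 67 does not ramify.
Euler's criterion: (-38)^33 mod 67 = 1. Thus (-38|67) = 1.
(-38/67) = 1, so 67 splits.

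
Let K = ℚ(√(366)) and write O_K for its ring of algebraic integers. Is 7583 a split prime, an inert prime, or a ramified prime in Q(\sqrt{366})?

p splits

Since 366 ≢ 1 mod 4, the ring of integers is ℤ[√366] with discriminant 4·366 = 1464.
disc(K) = 1464 is not divisible by 7583; 7583 is unramified.
Compute (366/7583) via Euler: 366^((7583-1)/2) mod 7583 = 1, so (366/7583) = 1.
d is a quadratic residue mod p, hence 7583 splits in O_K.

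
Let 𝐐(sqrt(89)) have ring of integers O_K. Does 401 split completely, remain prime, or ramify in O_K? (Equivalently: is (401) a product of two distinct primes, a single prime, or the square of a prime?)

p splits

d = 89 ≡ 1 (mod 4), so O_K = ℤ[(1+√89)/2] and disc(K) = d = 89.
Since gcd(401, 89) = 1 the prime 401 does not ramify.
Compute (89/401) via Euler: 89^((401-1)/2) mod 401 = 1, so (89/401) = 1.
(89/401) = 1, so 401 splits.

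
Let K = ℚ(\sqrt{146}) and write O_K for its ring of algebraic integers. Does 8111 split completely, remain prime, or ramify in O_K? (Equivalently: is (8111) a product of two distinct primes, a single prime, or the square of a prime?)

p splits

146 mod 4 = 2, hence disc K = 4·146 = 584 and O_K = ℤ[√146].
Since gcd(8111, 584) = 1 the prime 8111 does not ramify.
Euler's criterion: 146^4055 mod 8111 = 1. Thus (146|8111) = 1.
(146/8111) = 1, so 8111 splits.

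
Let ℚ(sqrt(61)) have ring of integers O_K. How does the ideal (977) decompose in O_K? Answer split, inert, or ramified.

Since 61 ≡ 1 mod 4, the ring of integers is ℤ[(1+√61)/2] with discriminant 61.
Since gcd(977, 61) = 1 the prime 977 does not ramify.
Legendre symbol by Euler's criterion: (61/977) ≡ 61^488 ≡ 1 (mod 977), i.e. (61/977) = 1.
(61/977) = 1, so 977 splits.

p splits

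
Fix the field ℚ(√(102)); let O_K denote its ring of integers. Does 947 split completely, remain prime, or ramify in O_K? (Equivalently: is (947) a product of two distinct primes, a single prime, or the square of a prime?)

Since 102 ≢ 1 mod 4, the ring of integers is ℤ[√102] with discriminant 4·102 = 408.
Since gcd(947, 408) = 1 the prime 947 does not ramify.
Compute (102/947) via Euler: 102^((947-1)/2) mod 947 = 1, so (102/947) = 1.
Legendre symbol 1 ⇒ 947 is split.

split — (947) = 𝔭₁𝔭₂ with 𝔭₁ ≠ 𝔭₂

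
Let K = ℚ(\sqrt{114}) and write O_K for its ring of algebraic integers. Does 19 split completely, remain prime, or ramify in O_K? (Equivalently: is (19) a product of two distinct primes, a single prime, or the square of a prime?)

d = 114 ≡ 2 (mod 4), so O_K = ℤ[√114] and disc(K) = 4d = 456.
disc(K) = 456 = 19·24, so p = 19 is ramified.

ramified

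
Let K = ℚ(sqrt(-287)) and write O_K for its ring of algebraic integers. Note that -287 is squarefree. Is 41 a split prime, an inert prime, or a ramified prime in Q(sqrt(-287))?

Since -287 ≡ 1 mod 4, the ring of integers is ℤ[(1+√-287)/2] with discriminant -287.
41 divides disc(K) = -287, so 41 ramifies.

p ramifies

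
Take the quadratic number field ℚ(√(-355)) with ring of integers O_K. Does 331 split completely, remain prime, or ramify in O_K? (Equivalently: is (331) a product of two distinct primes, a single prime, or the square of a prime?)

-355 mod 4 = 1, hence disc K = -355 and O_K = ℤ[(1+√-355)/2].
Since gcd(331, -355) = 1 the prime 331 does not ramify.
(-355/331) = 307^165 mod 331 = 330, giving Legendre symbol -1.
(-355/331) = -1, so 331 is inert.

remains prime (inert)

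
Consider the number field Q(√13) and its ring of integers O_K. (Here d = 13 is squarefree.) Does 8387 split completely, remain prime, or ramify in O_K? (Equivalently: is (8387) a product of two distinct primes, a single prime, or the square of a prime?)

remains prime (inert)

Since 13 ≡ 1 mod 4, the ring of integers is ℤ[(1+√13)/2] with discriminant 13.
disc(K) = 13 is not divisible by 8387; 8387 is unramified.
Legendre symbol by Euler's criterion: (13/8387) ≡ 13^4193 ≡ 8386 (mod 8387), i.e. (13/8387) = -1.
Legendre symbol -1 ⇒ 8387 is inert.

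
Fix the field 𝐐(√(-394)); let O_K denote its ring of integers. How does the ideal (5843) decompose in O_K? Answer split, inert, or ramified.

inert

Since -394 ≢ 1 mod 4, the ring of integers is ℤ[√-394] with discriminant 4·(-394) = -1576.
disc(K) = -1576 is not divisible by 5843; 5843 is unramified.
Compute (-394/5843) via Euler: 5449^((5843-1)/2) mod 5843 = 5842, so (-394/5843) = -1.
Legendre symbol -1 ⇒ 5843 is inert.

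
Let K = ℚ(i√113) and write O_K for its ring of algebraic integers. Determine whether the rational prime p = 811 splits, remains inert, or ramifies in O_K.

811 splits in O_K

Since -113 ≢ 1 mod 4, the ring of integers is ℤ[√-113] with discriminant 4·(-113) = -452.
811 ∤ -452, so 811 is unramified.
(-113/811) = 698^405 mod 811 = 1, giving Legendre symbol 1.
(-113/811) = 1, so 811 splits.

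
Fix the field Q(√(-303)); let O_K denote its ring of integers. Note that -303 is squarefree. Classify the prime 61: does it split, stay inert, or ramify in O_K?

-303 mod 4 = 1, hence disc K = -303 and O_K = ℤ[(1+√-303)/2].
61 ∤ -303, so 61 is unramified.
(-303/61) = 2^30 mod 61 = 60, giving Legendre symbol -1.
d is a non-residue mod p, hence 61 remains inert in O_K.

61 remains inert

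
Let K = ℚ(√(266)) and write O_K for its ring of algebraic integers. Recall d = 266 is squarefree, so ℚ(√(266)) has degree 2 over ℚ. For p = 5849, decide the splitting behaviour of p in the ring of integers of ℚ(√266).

split — (5849) = 𝔭₁𝔭₂ with 𝔭₁ ≠ 𝔭₂

d = 266 ≡ 2 (mod 4), so O_K = ℤ[√266] and disc(K) = 4d = 1064.
disc(K) = 1064 is not divisible by 5849; 5849 is unramified.
(266/5849) = 266^2924 mod 5849 = 1, giving Legendre symbol 1.
d is a quadratic residue mod p, hence 5849 splits in O_K.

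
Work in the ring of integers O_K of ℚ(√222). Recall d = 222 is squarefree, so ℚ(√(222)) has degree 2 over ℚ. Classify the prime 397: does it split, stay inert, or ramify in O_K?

d = 222 ≡ 2 (mod 4), so O_K = ℤ[√222] and disc(K) = 4d = 888.
disc(K) = 888 is not divisible by 397; 397 is unramified.
Euler's criterion: 222^198 mod 397 = 396. Thus (222|397) = -1.
(222/397) = -1, so 397 is inert.

inert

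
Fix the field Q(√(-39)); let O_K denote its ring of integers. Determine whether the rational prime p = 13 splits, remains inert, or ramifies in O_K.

13 is ramified

d = -39 ≡ 1 (mod 4), so O_K = ℤ[(1+√-39)/2] and disc(K) = d = -39.
Ramification test: 13 | -39. The prime 13 ramifies in K.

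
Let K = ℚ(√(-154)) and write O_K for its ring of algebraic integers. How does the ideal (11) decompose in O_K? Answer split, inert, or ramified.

Since -154 ≢ 1 mod 4, the ring of integers is ℤ[√-154] with discriminant 4·(-154) = -616.
11 divides disc(K) = -616, so 11 ramifies.

p ramifies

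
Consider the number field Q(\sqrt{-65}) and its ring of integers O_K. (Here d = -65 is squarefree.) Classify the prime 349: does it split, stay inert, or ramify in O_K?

Since -65 ≢ 1 mod 4, the ring of integers is ℤ[√-65] with discriminant 4·(-65) = -260.
disc(K) = -260 is not divisible by 349; 349 is unramified.
Legendre symbol by Euler's criterion: (-65/349) ≡ (-65)^174 ≡ 348 (mod 349), i.e. (-65/349) = -1.
d is a non-residue mod p, hence 349 remains inert in O_K.

p is inert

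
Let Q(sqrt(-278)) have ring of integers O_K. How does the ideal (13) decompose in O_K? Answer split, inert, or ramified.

-278 mod 4 = 2, hence disc K = 4·(-278) = -1112 and O_K = ℤ[√-278].
13 ∤ -1112, so 13 is unramified.
(-278/13) = 8^6 mod 13 = 12, giving Legendre symbol -1.
d is a non-residue mod p, hence 13 remains inert in O_K.

remains prime (inert)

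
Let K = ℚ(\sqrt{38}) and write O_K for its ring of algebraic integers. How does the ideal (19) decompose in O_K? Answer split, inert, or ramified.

ramifies in O_K

d = 38 ≡ 2 (mod 4), so O_K = ℤ[√38] and disc(K) = 4d = 152.
19 divides disc(K) = 152, so 19 ramifies.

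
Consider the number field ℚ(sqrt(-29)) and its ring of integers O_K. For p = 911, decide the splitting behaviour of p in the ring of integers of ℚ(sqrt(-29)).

split

d = -29 ≡ 3 (mod 4), so O_K = ℤ[√-29] and disc(K) = 4d = -116.
disc(K) = -116 is not divisible by 911; 911 is unramified.
Legendre symbol by Euler's criterion: (-29/911) ≡ (-29)^455 ≡ 1 (mod 911), i.e. (-29/911) = 1.
d is a quadratic residue mod p, hence 911 splits in O_K.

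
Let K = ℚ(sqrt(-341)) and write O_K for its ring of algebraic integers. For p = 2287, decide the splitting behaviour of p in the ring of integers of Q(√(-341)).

Since -341 ≢ 1 mod 4, the ring of integers is ℤ[√-341] with discriminant 4·(-341) = -1364.
2287 ∤ -1364, so 2287 is unramified.
Compute (-341/2287) via Euler: 1946^((2287-1)/2) mod 2287 = 2286, so (-341/2287) = -1.
(-341/2287) = -1, so 2287 is inert.

2287 remains inert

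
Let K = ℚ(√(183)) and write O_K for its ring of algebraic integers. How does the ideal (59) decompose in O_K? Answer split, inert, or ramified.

d = 183 ≡ 3 (mod 4), so O_K = ℤ[√183] and disc(K) = 4d = 732.
Since gcd(59, 732) = 1 the prime 59 does not ramify.
Legendre symbol by Euler's criterion: (183/59) ≡ 183^29 ≡ 58 (mod 59), i.e. (183/59) = -1.
Legendre symbol -1 ⇒ 59 is inert.

59 remains inert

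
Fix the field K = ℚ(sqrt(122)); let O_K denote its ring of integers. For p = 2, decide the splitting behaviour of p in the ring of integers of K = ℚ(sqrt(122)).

ramified

122 mod 4 = 2, hence disc K = 4·122 = 488 and O_K = ℤ[√122].
disc(K) = 488 = 2·244, so p = 2 is ramified.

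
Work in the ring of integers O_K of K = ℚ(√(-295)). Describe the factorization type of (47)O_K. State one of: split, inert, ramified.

p splits

-295 mod 4 = 1, hence disc K = -295 and O_K = ℤ[(1+√-295)/2].
disc(K) = -295 is not divisible by 47; 47 is unramified.
(-295/47) = 34^23 mod 47 = 1, giving Legendre symbol 1.
d is a quadratic residue mod p, hence 47 splits in O_K.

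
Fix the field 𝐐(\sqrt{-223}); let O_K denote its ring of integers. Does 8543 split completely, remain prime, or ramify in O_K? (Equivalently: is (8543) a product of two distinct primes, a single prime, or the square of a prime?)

Since -223 ≡ 1 mod 4, the ring of integers is ℤ[(1+√-223)/2] with discriminant -223.
Since gcd(8543, -223) = 1 the prime 8543 does not ramify.
Legendre symbol by Euler's criterion: (-223/8543) ≡ (-223)^4271 ≡ 1 (mod 8543), i.e. (-223/8543) = 1.
(-223/8543) = 1, so 8543 splits.

8543 splits in O_K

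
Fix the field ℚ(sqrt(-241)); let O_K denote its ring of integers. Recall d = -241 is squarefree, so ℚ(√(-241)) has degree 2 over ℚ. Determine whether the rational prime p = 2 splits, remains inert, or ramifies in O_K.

ramifies in O_K

-241 mod 4 = 3, hence disc K = 4·(-241) = -964 and O_K = ℤ[√-241].
2 divides disc(K) = -964, so 2 ramifies.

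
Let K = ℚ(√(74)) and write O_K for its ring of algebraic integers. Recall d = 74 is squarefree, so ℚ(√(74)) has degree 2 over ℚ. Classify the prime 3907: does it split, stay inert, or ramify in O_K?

p splits

d = 74 ≡ 2 (mod 4), so O_K = ℤ[√74] and disc(K) = 4d = 296.
Since gcd(3907, 296) = 1 the prime 3907 does not ramify.
Legendre symbol by Euler's criterion: (74/3907) ≡ 74^1953 ≡ 1 (mod 3907), i.e. (74/3907) = 1.
(74/3907) = 1, so 3907 splits.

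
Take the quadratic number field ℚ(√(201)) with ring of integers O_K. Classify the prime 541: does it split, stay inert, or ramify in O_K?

Since 201 ≡ 1 mod 4, the ring of integers is ℤ[(1+√201)/2] with discriminant 201.
disc(K) = 201 is not divisible by 541; 541 is unramified.
(201/541) = 201^270 mod 541 = 540, giving Legendre symbol -1.
Legendre symbol -1 ⇒ 541 is inert.

541 remains inert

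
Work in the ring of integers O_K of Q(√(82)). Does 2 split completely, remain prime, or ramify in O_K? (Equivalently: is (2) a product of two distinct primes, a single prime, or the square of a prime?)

82 mod 4 = 2, hence disc K = 4·82 = 328 and O_K = ℤ[√82].
Ramification test: 2 | 328. The prime 2 ramifies in K.

ramified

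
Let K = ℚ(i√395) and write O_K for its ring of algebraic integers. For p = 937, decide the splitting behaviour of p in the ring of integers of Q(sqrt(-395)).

-395 mod 4 = 1, hence disc K = -395 and O_K = ℤ[(1+√-395)/2].
disc(K) = -395 is not divisible by 937; 937 is unramified.
Compute (-395/937) via Euler: 542^((937-1)/2) mod 937 = 1, so (-395/937) = 1.
(-395/937) = 1, so 937 splits.

split — (937) = 𝔭₁𝔭₂ with 𝔭₁ ≠ 𝔭₂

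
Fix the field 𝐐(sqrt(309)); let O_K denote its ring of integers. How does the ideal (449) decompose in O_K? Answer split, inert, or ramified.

split — (449) = 𝔭₁𝔭₂ with 𝔭₁ ≠ 𝔭₂

309 mod 4 = 1, hence disc K = 309 and O_K = ℤ[(1+√309)/2].
disc(K) = 309 is not divisible by 449; 449 is unramified.
(309/449) = 309^224 mod 449 = 1, giving Legendre symbol 1.
d is a quadratic residue mod p, hence 449 splits in O_K.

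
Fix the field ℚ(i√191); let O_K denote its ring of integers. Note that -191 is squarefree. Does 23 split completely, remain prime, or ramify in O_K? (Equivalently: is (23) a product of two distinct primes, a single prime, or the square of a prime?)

d = -191 ≡ 1 (mod 4), so O_K = ℤ[(1+√-191)/2] and disc(K) = d = -191.
disc(K) = -191 is not divisible by 23; 23 is unramified.
Compute (-191/23) via Euler: 16^((23-1)/2) mod 23 = 1, so (-191/23) = 1.
d is a quadratic residue mod p, hence 23 splits in O_K.

splits completely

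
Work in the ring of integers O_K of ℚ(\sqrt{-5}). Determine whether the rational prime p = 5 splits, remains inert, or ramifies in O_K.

ramified

d = -5 ≡ 3 (mod 4), so O_K = ℤ[√-5] and disc(K) = 4d = -20.
5 divides disc(K) = -20, so 5 ramifies.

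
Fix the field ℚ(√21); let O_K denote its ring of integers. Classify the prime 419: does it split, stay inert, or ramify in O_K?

21 mod 4 = 1, hence disc K = 21 and O_K = ℤ[(1+√21)/2].
disc(K) = 21 is not divisible by 419; 419 is unramified.
(21/419) = 21^209 mod 419 = 1, giving Legendre symbol 1.
Legendre symbol 1 ⇒ 419 is split.

419 splits in O_K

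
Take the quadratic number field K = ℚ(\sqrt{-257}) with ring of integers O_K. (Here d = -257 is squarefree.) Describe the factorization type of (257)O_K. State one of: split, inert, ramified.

-257 mod 4 = 3, hence disc K = 4·(-257) = -1028 and O_K = ℤ[√-257].
257 divides disc(K) = -1028, so 257 ramifies.

ramified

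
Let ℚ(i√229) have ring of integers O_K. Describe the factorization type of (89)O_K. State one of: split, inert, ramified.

inert

-229 mod 4 = 3, hence disc K = 4·(-229) = -916 and O_K = ℤ[√-229].
Since gcd(89, -916) = 1 the prime 89 does not ramify.
Euler's criterion: (-229)^44 mod 89 = 88. Thus (-229|89) = -1.
(-229/89) = -1, so 89 is inert.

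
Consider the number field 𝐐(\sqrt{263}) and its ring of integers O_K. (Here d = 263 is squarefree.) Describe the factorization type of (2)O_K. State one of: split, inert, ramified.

ramifies in O_K

Since 263 ≢ 1 mod 4, the ring of integers is ℤ[√263] with discriminant 4·263 = 1052.
Ramification test: 2 | 1052. The prime 2 ramifies in K.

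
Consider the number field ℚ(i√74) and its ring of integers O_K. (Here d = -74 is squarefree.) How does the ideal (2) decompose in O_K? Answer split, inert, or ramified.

ramified — (2) = 𝔭²

Since -74 ≢ 1 mod 4, the ring of integers is ℤ[√-74] with discriminant 4·(-74) = -296.
disc(K) = -296 = 2·(-148), so p = 2 is ramified.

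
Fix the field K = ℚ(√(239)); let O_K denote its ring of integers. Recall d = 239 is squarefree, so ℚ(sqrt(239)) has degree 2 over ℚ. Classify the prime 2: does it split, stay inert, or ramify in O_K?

ramified

Since 239 ≢ 1 mod 4, the ring of integers is ℤ[√239] with discriminant 4·239 = 956.
disc(K) = 956 = 2·478, so p = 2 is ramified.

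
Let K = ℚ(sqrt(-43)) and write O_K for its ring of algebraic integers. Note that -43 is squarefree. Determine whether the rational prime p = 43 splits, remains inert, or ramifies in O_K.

-43 mod 4 = 1, hence disc K = -43 and O_K = ℤ[(1+√-43)/2].
43 divides disc(K) = -43, so 43 ramifies.

43 is ramified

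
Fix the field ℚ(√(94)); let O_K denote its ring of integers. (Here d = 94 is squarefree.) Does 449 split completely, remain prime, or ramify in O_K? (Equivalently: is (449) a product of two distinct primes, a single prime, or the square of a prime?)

d = 94 ≡ 2 (mod 4), so O_K = ℤ[√94] and disc(K) = 4d = 376.
449 ∤ 376, so 449 is unramified.
Compute (94/449) via Euler: 94^((449-1)/2) mod 449 = 448, so (94/449) = -1.
d is a non-residue mod p, hence 449 remains inert in O_K.

449 remains inert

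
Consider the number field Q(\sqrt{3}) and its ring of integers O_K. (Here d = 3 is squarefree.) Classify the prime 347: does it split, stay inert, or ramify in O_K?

Since 3 ≢ 1 mod 4, the ring of integers is ℤ[√3] with discriminant 4·3 = 12.
Since gcd(347, 12) = 1 the prime 347 does not ramify.
Euler's criterion: 3^173 mod 347 = 1. Thus (3|347) = 1.
(3/347) = 1, so 347 splits.

splits completely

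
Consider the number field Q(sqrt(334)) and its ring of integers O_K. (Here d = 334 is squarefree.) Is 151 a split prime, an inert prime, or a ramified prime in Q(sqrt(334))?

splits completely

334 mod 4 = 2, hence disc K = 4·334 = 1336 and O_K = ℤ[√334].
Since gcd(151, 1336) = 1 the prime 151 does not ramify.
Euler's criterion: 334^75 mod 151 = 1. Thus (334|151) = 1.
Legendre symbol 1 ⇒ 151 is split.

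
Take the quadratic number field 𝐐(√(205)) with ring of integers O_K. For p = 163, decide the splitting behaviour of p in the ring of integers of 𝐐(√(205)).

205 mod 4 = 1, hence disc K = 205 and O_K = ℤ[(1+√205)/2].
disc(K) = 205 is not divisible by 163; 163 is unramified.
Compute (205/163) via Euler: 42^((163-1)/2) mod 163 = 162, so (205/163) = -1.
d is a non-residue mod p, hence 163 remains inert in O_K.

163 remains inert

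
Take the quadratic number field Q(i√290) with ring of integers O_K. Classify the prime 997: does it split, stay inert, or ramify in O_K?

Since -290 ≢ 1 mod 4, the ring of integers is ℤ[√-290] with discriminant 4·(-290) = -1160.
disc(K) = -1160 is not divisible by 997; 997 is unramified.
Legendre symbol by Euler's criterion: (-290/997) ≡ (-290)^498 ≡ 996 (mod 997), i.e. (-290/997) = -1.
(-290/997) = -1, so 997 is inert.

inert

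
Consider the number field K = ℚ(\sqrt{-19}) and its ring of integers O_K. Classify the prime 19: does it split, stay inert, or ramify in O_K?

-19 mod 4 = 1, hence disc K = -19 and O_K = ℤ[(1+√-19)/2].
19 divides disc(K) = -19, so 19 ramifies.

ramified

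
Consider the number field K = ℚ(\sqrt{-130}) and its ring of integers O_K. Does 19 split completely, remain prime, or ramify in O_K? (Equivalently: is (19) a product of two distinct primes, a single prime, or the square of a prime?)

-130 mod 4 = 2, hence disc K = 4·(-130) = -520 and O_K = ℤ[√-130].
Since gcd(19, -520) = 1 the prime 19 does not ramify.
Compute (-130/19) via Euler: 3^((19-1)/2) mod 19 = 18, so (-130/19) = -1.
Legendre symbol -1 ⇒ 19 is inert.

inert — (19) stays prime in O_K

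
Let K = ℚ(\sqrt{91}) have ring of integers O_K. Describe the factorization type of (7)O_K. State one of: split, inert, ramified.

ramifies in O_K

91 mod 4 = 3, hence disc K = 4·91 = 364 and O_K = ℤ[√91].
disc(K) = 364 = 7·52, so p = 7 is ramified.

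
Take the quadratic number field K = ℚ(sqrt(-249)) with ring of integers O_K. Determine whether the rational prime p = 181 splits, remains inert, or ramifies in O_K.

-249 mod 4 = 3, hence disc K = 4·(-249) = -996 and O_K = ℤ[√-249].
181 ∤ -996, so 181 is unramified.
(-249/181) = 113^90 mod 181 = 180, giving Legendre symbol -1.
Legendre symbol -1 ⇒ 181 is inert.

181 remains inert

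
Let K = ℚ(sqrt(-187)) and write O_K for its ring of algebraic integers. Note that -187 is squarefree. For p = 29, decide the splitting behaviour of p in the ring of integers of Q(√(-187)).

d = -187 ≡ 1 (mod 4), so O_K = ℤ[(1+√-187)/2] and disc(K) = d = -187.
disc(K) = -187 is not divisible by 29; 29 is unramified.
(-187/29) = 16^14 mod 29 = 1, giving Legendre symbol 1.
d is a quadratic residue mod p, hence 29 splits in O_K.

p splits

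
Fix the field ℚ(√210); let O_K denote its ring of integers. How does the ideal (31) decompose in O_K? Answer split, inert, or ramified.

inert

Since 210 ≢ 1 mod 4, the ring of integers is ℤ[√210] with discriminant 4·210 = 840.
disc(K) = 840 is not divisible by 31; 31 is unramified.
Euler's criterion: 210^15 mod 31 = 30. Thus (210|31) = -1.
(210/31) = -1, so 31 is inert.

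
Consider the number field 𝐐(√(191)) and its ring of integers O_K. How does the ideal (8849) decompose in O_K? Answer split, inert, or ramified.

Since 191 ≢ 1 mod 4, the ring of integers is ℤ[√191] with discriminant 4·191 = 764.
8849 ∤ 764, so 8849 is unramified.
Euler's criterion: 191^4424 mod 8849 = 8848. Thus (191|8849) = -1.
d is a non-residue mod p, hence 8849 remains inert in O_K.

inert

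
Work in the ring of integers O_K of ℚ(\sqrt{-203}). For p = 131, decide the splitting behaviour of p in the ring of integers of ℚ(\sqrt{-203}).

split

-203 mod 4 = 1, hence disc K = -203 and O_K = ℤ[(1+√-203)/2].
131 ∤ -203, so 131 is unramified.
Compute (-203/131) via Euler: 59^((131-1)/2) mod 131 = 1, so (-203/131) = 1.
d is a quadratic residue mod p, hence 131 splits in O_K.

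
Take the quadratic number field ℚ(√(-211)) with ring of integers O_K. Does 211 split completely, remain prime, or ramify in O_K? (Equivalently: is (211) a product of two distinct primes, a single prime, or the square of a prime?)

Since -211 ≡ 1 mod 4, the ring of integers is ℤ[(1+√-211)/2] with discriminant -211.
211 divides disc(K) = -211, so 211 ramifies.

ramified — (211) = 𝔭²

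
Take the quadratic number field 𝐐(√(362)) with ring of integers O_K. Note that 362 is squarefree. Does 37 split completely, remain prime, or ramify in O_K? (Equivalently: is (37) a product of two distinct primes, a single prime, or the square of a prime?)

Since 362 ≢ 1 mod 4, the ring of integers is ℤ[√362] with discriminant 4·362 = 1448.
37 ∤ 1448, so 37 is unramified.
(362/37) = 29^18 mod 37 = 36, giving Legendre symbol -1.
(362/37) = -1, so 37 is inert.

p is inert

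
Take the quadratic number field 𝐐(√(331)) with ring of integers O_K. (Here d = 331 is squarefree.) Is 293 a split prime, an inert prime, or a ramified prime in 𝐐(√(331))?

d = 331 ≡ 3 (mod 4), so O_K = ℤ[√331] and disc(K) = 4d = 1324.
disc(K) = 1324 is not divisible by 293; 293 is unramified.
(331/293) = 38^146 mod 293 = 1, giving Legendre symbol 1.
Legendre symbol 1 ⇒ 293 is split.

293 splits in O_K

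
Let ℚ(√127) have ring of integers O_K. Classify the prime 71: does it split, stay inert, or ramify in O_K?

inert — (71) stays prime in O_K

Since 127 ≢ 1 mod 4, the ring of integers is ℤ[√127] with discriminant 4·127 = 508.
71 ∤ 508, so 71 is unramified.
Compute (127/71) via Euler: 56^((71-1)/2) mod 71 = 70, so (127/71) = -1.
(127/71) = -1, so 71 is inert.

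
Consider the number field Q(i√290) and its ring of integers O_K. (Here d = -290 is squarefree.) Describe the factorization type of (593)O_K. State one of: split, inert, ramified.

inert

Since -290 ≢ 1 mod 4, the ring of integers is ℤ[√-290] with discriminant 4·(-290) = -1160.
593 ∤ -1160, so 593 is unramified.
Legendre symbol by Euler's criterion: (-290/593) ≡ (-290)^296 ≡ 592 (mod 593), i.e. (-290/593) = -1.
d is a non-residue mod p, hence 593 remains inert in O_K.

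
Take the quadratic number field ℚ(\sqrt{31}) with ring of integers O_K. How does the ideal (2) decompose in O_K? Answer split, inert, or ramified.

d = 31 ≡ 3 (mod 4), so O_K = ℤ[√31] and disc(K) = 4d = 124.
Ramification test: 2 | 124. The prime 2 ramifies in K.

2 is ramified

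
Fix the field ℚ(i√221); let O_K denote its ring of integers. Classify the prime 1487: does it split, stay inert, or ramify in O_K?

d = -221 ≡ 3 (mod 4), so O_K = ℤ[√-221] and disc(K) = 4d = -884.
1487 ∤ -884, so 1487 is unramified.
(-221/1487) = 1266^743 mod 1487 = 1, giving Legendre symbol 1.
Legendre symbol 1 ⇒ 1487 is split.

p splits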